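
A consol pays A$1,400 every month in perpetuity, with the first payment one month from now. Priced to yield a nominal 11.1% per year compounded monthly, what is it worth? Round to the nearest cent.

A$151,351.35

Periodic rate i = 0.111/12 = 0.00925.
PV = PMT / i = 1400 / 0.00925 = 151,351.3514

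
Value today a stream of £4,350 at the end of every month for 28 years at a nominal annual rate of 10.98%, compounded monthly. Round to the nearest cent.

£453,128.32

Periodic rate i = 0.1098/12 = 0.00915; n = 28 × 12 = 336 periods.
PV = 4350 × [1 − (1+0.00915)^(−336)] / 0.00915 = 4350 × 104.167430 = 453,128.3211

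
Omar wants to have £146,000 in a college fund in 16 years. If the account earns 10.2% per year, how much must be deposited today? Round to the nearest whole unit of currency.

PV = 146,000 / (1 + 0.102)^16 = 146,000 / 4.730483 = 30,863.6541

£30,864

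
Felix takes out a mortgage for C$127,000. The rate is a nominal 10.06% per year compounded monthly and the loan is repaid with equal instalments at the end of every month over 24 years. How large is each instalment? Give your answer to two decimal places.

i = 0.1006/12 = 0.00838333 per month; n = 24·12 = 288.
PMT = 127000 / ( [1 − (1+0.00838333)^(−288)] / 0.00838333 ) = 127000 / 108.509885 = 1,170.4003

C$1,170.40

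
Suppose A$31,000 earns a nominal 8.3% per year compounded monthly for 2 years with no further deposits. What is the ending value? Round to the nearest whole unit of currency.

i = 0.083/12 = 0.00691667 per month; n = 2·12 = 24.
31,000 × (1+0.00691667)^24 = 31,000 × 1.179899 = 36,576.8583

A$36,577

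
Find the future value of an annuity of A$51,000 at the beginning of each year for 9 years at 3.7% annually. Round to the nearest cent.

A$552,860.62

FV = 51000 × [(1+0.037)^9 − 1] / 0.037 × (1+i) = 51000 × 10.840404 = 552,860.6189
(annuity-due: payments at period start, so ×(1+i).)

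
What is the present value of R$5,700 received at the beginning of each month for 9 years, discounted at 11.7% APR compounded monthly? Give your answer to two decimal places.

R$383,307.44

i = 0.117/12 = 0.00975 per month; n = 9·12 = 108.
PV = PMT · [1 − (1+i)^(−n)] / i × (1+i) = 5700 · 67.246918 = 383,307.4354
(Beginning-of-period payments → annuity-due factor ×(1+i).)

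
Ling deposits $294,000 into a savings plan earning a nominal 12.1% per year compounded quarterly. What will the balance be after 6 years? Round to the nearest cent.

With 4 periods per year: i = 0.03025, n = 24.
FV = 294,000 × (1 + 0.03025)^24 = 601,132.6087

$601,132.61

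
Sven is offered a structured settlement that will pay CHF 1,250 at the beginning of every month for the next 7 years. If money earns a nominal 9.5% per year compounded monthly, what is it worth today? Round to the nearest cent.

CHF 77,086.22

i = 0.095/12 = 0.00791667 per month; n = 7·12 = 84.
PV = 1250 × [1 − (1+0.00791667)^(−84)] / 0.00791667 × (1+i) = 1250 × 61.668979 = 77,086.2240
(annuity-due: payments at period start, so ×(1+i).)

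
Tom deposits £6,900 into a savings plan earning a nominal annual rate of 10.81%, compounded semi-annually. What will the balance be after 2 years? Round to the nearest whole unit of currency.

£8,517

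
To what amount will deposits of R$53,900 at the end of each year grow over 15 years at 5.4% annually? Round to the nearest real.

FV = PMT · [(1+i)^n − 1] / i = 53900 · 22.239720 = 1,198,720.8920

R$1,198,721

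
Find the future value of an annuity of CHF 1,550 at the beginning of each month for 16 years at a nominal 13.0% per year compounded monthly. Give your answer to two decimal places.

Periodic rate i = 0.13/12 = 0.0108333; n = 16 × 12 = 192 periods.
Accumulation factor s(192|0.0108333) × (1+i) = 645.262836; FV = 1550 × 645.262836 = 1,000,157.3960
(Beginning-of-period payments → annuity-due factor ×(1+i).)

CHF 1,000,157.40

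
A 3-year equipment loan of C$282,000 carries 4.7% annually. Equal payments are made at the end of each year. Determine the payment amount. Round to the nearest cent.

PMT = 282000 / ( [1 − (1+0.047)^(−3)] / 0.047 ) = 282000 / 2.738629 = 102,971.2285

C$102,971.23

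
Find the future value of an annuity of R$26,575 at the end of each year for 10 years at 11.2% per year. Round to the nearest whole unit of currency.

Accumulation factor s(10|0.112) = 16.883916; FV = 26575 × 16.883916 = 448,690.0555

R$448,690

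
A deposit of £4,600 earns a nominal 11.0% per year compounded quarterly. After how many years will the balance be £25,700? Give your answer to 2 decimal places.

Periodic rate i = 0.11/4 = 0.0275.
(1+i)^n = 25700/4600 = 5.58696, so n = ln 5.58696 / ln 1.0275 = 63.4176 quarters
= 63.4176/4 years

15.85 years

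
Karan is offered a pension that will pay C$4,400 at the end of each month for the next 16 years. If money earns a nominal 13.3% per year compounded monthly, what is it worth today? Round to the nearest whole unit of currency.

Periodic rate i = 0.133/12 = 0.0110833; n = 16 × 12 = 192 periods.
Annuity factor a(192|0.0110833) = 79.355430; PV = 4400 × 79.355430 = 349,163.8906

C$349,164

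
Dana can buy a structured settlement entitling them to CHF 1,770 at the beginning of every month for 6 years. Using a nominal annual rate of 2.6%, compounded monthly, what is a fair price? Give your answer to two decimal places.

CHF 118,134.48

i = 0.026/12 = 0.00216667 per month; n = 6·12 = 72.
PV = 1770 × [1 − (1+0.00216667)^(−72)] / 0.00216667 × (1+i) = 1770 × 66.742642 = 118,134.4772
(Beginning-of-period payments → annuity-due factor ×(1+i).)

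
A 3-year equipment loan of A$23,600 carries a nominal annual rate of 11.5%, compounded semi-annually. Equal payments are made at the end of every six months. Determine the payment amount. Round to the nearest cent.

A$4,761.73

Periodic rate i = 0.115/2 = 0.0575; n = 3 × 2 = 6 periods.
PMT = 23600 / ( [1 − (1+0.0575)^(−6)] / 0.0575 ) = 23600 / 4.956187 = 4,761.7254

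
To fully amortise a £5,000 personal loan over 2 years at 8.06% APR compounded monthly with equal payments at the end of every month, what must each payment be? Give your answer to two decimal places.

£226.27

i = 0.0806/12 = 0.00671667 per month; n = 2·12 = 24.
Annuity-PV factor = 22.097171; PMT = 5000 / 22.097171 = 226.2733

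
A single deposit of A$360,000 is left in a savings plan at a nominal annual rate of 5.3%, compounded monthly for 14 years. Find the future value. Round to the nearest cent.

i = 0.053/12 = 0.00441667 per month; n = 14·12 = 168.
360,000 × (1+0.00441667)^168 = 360,000 × 2.096703 = 754,813.1664

A$754,813.17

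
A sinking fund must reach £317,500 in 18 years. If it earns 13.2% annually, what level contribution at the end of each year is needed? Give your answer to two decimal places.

£5,039.60

FV-annuity factor = 63.001008; PMT = 317500 / 63.001008 = 5,039.6019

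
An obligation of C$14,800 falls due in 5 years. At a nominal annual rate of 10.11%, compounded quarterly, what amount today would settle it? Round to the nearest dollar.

i = 0.1011/4 = 0.025275 per quarter; n = 5·4 = 20.
PV = 14,800 / (1 + 0.025275)^20 = 14,800 / 1.647431 = 8,983.6818

C$8,984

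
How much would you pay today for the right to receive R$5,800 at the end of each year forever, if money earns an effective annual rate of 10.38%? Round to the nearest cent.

R$55,876.69

PV = C/r = 5800/0.1038 = 55,876.6859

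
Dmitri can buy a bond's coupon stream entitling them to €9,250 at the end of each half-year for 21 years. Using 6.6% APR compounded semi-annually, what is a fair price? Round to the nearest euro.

€208,620

Periodic rate i = 0.066/2 = 0.033; n = 21 × 2 = 42 periods.
Annuity factor a(42|0.033) = 22.553550; PV = 9250 × 22.553550 = 208,620.3412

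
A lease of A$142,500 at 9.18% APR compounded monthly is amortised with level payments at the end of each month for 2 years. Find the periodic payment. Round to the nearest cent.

i = 0.0918/12 = 0.00765 per month; n = 2·12 = 24.
Annuity-PV factor = 21.849626; PMT = 142500 / 21.849626 = 6,521.8508

A$6,521.85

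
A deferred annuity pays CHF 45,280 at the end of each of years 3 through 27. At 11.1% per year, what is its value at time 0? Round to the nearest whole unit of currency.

Value one period before first payment (t=2): 45280 × [1 − (1+0.111)^(−25)] / 0.111 = 45280 × 8.360635 = 378,569.5561
Discount back 2 years: 378,569.5561 × (1+0.111)^(−2) = 378,569.5561 × 0.810162 = 306,702.6779

CHF 306,703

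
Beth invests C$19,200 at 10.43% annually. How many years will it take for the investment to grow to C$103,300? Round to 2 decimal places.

(1+i)^n = 103300/19200 = 5.38021, so n = ln 5.38021 / ln 1.1043 = 16.9610 years

16.96 years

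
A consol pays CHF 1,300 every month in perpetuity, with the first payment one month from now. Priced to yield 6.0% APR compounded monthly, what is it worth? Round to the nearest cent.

Periodic rate i = 0.06/12 = 0.005.
PV = C/r = 1300/0.005 = 260,000.0000

CHF 260,000.00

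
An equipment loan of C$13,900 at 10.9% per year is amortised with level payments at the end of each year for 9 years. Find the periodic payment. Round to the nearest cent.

C$2,500.61

Annuity-PV factor = 5.558635; PMT = 13900 / 5.558635 = 2,500.6138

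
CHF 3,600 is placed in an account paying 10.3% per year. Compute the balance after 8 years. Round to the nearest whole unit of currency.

CHF 7,887

3,600 × (1+0.103)^8 = 3,600 × 2.190807 = 7,886.9048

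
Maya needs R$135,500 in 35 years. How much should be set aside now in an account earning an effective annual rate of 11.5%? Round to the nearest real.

R$3,001

Discount factor = (1+0.115)^(−35) = 0.022150; PV = 135,500 × 0.022150 = 3,001.3659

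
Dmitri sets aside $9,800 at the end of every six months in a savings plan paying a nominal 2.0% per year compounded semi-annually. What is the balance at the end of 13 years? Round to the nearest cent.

Periodic rate i = 0.02/2 = 0.01; n = 13 × 2 = 26 periods.
FV = 9800 × [(1+0.01)^26 − 1] / 0.01 = 9800 × 29.525631 = 289,351.1887

$289,351.19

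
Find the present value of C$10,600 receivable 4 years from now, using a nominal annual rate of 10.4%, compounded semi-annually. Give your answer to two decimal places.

i = 0.104/2 = 0.052 per half-year; n = 4·2 = 8.
PV = FV·(1+i)^(−n) = 10,600 × 0.666613 = 7,066.1027

C$7,066.10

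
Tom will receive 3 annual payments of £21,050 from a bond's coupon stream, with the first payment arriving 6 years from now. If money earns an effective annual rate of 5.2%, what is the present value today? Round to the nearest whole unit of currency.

£44,324

Value one period before first payment (t=5): 21050 × [1 − (1+0.052)^(−3)] / 0.052 = 21050 × 2.713074 = 57,110.2171
Discount back 5 years: 57,110.2171 × (1+0.052)^(−5) = 57,110.2171 × 0.776106 = 44,323.6087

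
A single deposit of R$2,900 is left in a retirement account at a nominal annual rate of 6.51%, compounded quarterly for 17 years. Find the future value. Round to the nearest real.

R$8,693

With 4 periods per year: i = 0.016275, n = 68.
FV = PV·(1+i)^n = 2,900 × 2.997536 = 8,692.8557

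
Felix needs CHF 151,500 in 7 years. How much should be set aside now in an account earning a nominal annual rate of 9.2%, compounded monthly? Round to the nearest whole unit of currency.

Periodic rate i = 0.092/12 = 0.00766667; n = 7 × 12 = 84 periods.
PV = 151,500 / (1 + 0.00766667)^84 = 151,500 / 1.899411 = 79,761.5649

CHF 79,762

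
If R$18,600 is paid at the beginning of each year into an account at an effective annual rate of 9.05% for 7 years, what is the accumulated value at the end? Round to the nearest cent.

R$186,901.54

FV = PMT · [(1+i)^n − 1] / i × (1+i) = 18600 · 10.048470 = 186,901.5448
(annuity-due: payments at period start, so ×(1+i).)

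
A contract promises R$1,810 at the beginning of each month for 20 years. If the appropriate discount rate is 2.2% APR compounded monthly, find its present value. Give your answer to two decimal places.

Periodic rate i = 0.022/12 = 0.00183333; n = 20 × 12 = 240 periods.
PV = PMT · [1 − (1+i)^(−n)] / i × (1+i) = 1810 · 194.376113 = 351,820.7639
(Beginning-of-period payments → annuity-due factor ×(1+i).)

R$351,820.76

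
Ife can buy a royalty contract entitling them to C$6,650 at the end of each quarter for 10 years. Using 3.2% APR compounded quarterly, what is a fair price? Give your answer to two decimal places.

C$226,869.60

Periodic rate i = 0.032/4 = 0.008; n = 10 × 4 = 40 periods.
Annuity factor a(40|0.008) = 34.115729; PV = 6650 × 34.115729 = 226,869.5970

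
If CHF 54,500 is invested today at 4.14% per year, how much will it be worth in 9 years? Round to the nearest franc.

FV = PV·(1+i)^n = 54,500 × 1.440649 = 78,515.3665

CHF 78,515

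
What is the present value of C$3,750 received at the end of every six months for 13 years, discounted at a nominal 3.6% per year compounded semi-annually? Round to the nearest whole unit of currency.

C$77,320

i = 0.036/2 = 0.018 per half-year; n = 13·2 = 26.
PV = 3750 × [1 − (1+0.018)^(−26)] / 0.018 = 3750 × 20.618583 = 77,319.6868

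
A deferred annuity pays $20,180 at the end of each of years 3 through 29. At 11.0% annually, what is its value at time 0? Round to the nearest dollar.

Value one period before first payment (t=2): 20180 × [1 − (1+0.11)^(−27)] / 0.11 = 20180 × 8.547800 = 172,494.6087
Discount back 2 years: 172,494.6087 × (1+0.11)^(−2) = 172,494.6087 × 0.811622 = 140,000.4940

$140,000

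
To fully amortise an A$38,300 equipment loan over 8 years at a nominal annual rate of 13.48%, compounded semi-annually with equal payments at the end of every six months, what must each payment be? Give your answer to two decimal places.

A$3,984.78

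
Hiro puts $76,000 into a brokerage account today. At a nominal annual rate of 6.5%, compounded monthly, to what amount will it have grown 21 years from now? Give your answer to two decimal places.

With 12 periods per year: i = 0.00541667, n = 252.
FV = PV·(1+i)^n = 76,000 × 3.901326 = 296,500.7539

$296,500.75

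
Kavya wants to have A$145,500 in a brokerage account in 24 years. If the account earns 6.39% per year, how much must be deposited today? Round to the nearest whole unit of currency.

A$32,904

PV = 145,500 / (1 + 0.0639)^24 = 145,500 / 4.422007 = 32,903.6124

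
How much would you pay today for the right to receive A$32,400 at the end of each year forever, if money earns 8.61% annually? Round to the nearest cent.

A$376,306.62

PV = C/r = 32400/0.0861 = 376,306.6202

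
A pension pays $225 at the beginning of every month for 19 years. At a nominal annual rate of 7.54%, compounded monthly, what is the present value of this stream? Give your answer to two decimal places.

Periodic rate i = 0.0754/12 = 0.00628333; n = 19 × 12 = 228 periods.
Annuity factor a(228|0.00628333) × (1+i) = 121.753388; PV = 225 × 121.753388 = 27,394.5123
(Beginning-of-period payments → annuity-due factor ×(1+i).)

$27,394.51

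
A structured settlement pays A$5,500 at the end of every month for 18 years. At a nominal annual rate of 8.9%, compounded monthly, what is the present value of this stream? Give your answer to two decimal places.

With 12 periods per year: i = 0.00741667, n = 216.
PV = PMT · [1 − (1+i)^(−n)] / i = 5500 · 107.502770 = 591,265.2340

A$591,265.23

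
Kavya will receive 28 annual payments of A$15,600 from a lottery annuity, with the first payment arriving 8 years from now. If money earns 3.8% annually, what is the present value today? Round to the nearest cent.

A$204,914.07

PV at t=7 (ordinary 28-year annuity): 15600 × a(28|0.038) = 15600 × 17.054094 = 266,043.8638
PV₀ = 266,043.8638 / (1+0.038)^7 = 266,043.8638 / 1.298319 = 204,914.0665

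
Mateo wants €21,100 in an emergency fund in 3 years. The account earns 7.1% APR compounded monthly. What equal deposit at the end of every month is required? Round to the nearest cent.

€527.63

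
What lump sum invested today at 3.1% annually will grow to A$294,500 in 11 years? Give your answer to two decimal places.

A$210,494.13

PV = FV·(1+i)^(−n) = 294,500 × 0.714751 = 210,494.1260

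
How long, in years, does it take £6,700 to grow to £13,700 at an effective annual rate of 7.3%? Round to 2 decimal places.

n = ln(13700/6700) / ln(1+0.073) = ln(2.04478) / 0.070458 = 10.1519 years

10.15 years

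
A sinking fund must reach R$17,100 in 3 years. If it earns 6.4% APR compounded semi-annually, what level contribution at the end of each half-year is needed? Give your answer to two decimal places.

Periodic rate i = 0.064/2 = 0.032; n = 3 × 2 = 6 periods.
FV-annuity factor = 6.500978; PMT = 17100 / 6.500978 = 2,630.3735

R$2,630.37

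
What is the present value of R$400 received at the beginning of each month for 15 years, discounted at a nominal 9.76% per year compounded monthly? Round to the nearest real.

Periodic rate i = 0.0976/12 = 0.00813333; n = 15 × 12 = 180 periods.
PV = PMT · [1 − (1+i)^(−n)] / i × (1+i) = 400 · 95.109577 = 38,043.8310
Payments are at the start of each period, so multiply by (1+i).

R$38,044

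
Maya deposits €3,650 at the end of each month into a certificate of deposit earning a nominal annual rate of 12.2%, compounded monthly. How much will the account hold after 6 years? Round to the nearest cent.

€384,709.16

Periodic rate i = 0.122/12 = 0.0101667; n = 6 × 12 = 72 periods.
Accumulation factor s(72|0.0101667) = 105.399769; FV = 3650 × 105.399769 = 384,709.1555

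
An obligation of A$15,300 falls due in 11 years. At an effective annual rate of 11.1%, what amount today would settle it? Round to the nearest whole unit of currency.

PV = FV·(1+i)^(−n) = 15,300 × 0.314156 = 4,806.5867

A$4,807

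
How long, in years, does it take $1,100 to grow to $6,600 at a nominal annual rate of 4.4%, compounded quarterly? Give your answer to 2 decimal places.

40.95 years

Periodic rate i = 0.044/4 = 0.011.
(1+i)^n = 6600/1100 = 6.00000, so n = ln 6.00000 / ln 1.011 = 163.7815 quarters
= 163.7815/4 years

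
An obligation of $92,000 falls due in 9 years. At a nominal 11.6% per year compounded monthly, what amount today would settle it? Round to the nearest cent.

$32,550.81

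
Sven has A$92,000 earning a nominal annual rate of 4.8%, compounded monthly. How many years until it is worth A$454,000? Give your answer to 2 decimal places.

33.32 years

Periodic rate i = 0.048/12 = 0.004.
n = ln(454000/92000) / ln(1+0.004) = ln(4.93478) / 0.003992 = 399.8748 months
= 399.8748/12 years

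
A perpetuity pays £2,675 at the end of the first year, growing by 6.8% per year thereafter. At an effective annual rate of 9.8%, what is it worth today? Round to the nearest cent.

PV = D₁/(r − g) = 2675/(0.098 − 0.068) = 89,166.6667

£89,166.67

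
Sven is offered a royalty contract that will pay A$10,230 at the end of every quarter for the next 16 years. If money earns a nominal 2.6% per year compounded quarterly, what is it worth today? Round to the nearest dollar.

A$534,212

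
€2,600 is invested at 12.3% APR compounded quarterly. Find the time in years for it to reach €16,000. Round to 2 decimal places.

15.00 years

Periodic rate i = 0.123/4 = 0.03075.
n = ln(16000/2600) / ln(1+0.03075) = ln(6.15385) / 0.030287 = 59.9959 quarters
= 59.9959/4 years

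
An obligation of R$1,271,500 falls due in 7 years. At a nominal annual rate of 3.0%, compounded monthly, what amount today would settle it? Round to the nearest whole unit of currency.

With 12 periods per year: i = 0.0025, n = 84.
PV = FV·(1+i)^(−n) = 1,271,500 × 0.810797 = 1,030,928.0018

R$1,030,928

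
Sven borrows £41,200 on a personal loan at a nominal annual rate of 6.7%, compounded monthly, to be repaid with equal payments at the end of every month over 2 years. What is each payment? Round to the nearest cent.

i = 0.067/12 = 0.00558333 per month; n = 2·12 = 24.
Annuity-PV factor = 22.403090; PMT = 41200 / 22.403090 = 1,839.0320

£1,839.03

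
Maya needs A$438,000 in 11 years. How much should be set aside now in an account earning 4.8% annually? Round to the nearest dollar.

PV = 438,000 / (1 + 0.048)^11 = 438,000 / 1.674843 = 261,517.0456

A$261,517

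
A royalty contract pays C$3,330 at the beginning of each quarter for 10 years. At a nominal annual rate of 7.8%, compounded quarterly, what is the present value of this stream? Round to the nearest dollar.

C$93,690

Periodic rate i = 0.078/4 = 0.0195; n = 10 × 4 = 40 periods.
PV = PMT · [1 − (1+i)^(−n)] / i × (1+i) = 3330 · 28.135038 = 93,689.6778
(annuity-due: payments at period start, so ×(1+i).)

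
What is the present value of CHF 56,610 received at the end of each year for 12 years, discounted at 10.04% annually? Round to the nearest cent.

CHF 384,968.46

PV = 56610 × [1 − (1+0.1004)^(−12)] / 0.1004 = 56610 × 6.800361 = 384,968.4622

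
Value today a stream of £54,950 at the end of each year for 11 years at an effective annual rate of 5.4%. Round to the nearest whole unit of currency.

£446,999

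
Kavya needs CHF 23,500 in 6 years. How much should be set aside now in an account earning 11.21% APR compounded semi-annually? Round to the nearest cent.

i = 0.1121/2 = 0.05605 per half-year; n = 6·2 = 12.
PV = 23,500 / (1 + 0.05605)^12 = 23,500 / 1.924039 = 12,213.8925

CHF 12,213.89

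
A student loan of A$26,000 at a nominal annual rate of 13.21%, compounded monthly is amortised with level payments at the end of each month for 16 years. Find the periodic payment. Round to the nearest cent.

i = 0.1321/12 = 0.0110083 per month; n = 16·12 = 192.
PMT = 26000 / ( [1 − (1+0.0110083)^(−192)] / 0.0110083 ) = 26000 / 79.739090 = 326.0634

A$326.06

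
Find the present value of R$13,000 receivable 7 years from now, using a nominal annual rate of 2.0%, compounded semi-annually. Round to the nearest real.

R$11,310

With 2 periods per year: i = 0.01, n = 14.
PV = 13,000 / (1 + 0.01)^14 = 13,000 / 1.149474 = 11,309.5186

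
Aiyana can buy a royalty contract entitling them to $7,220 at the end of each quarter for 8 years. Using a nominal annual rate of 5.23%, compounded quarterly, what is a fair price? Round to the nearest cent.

$187,810.61

Periodic rate i = 0.0523/4 = 0.013075; n = 8 × 4 = 32 periods.
PV = 7220 × [1 − (1+0.013075)^(−32)] / 0.013075 = 7220 × 26.012550 = 187,810.6098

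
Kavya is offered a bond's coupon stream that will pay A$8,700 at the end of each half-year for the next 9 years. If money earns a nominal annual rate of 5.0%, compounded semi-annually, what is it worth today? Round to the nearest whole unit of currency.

Periodic rate i = 0.05/2 = 0.025; n = 9 × 2 = 18 periods.
PV = PMT · [1 − (1+i)^(−n)] / i = 8700 · 14.353364 = 124,874.2635

A$124,874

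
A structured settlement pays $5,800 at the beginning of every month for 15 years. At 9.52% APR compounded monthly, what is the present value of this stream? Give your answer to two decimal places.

$559,196.02

Periodic rate i = 0.0952/12 = 0.00793333; n = 15 × 12 = 180 periods.
PV = PMT · [1 − (1+i)^(−n)] / i × (1+i) = 5800 · 96.413107 = 559,196.0233
Payments are at the start of each period, so multiply by (1+i).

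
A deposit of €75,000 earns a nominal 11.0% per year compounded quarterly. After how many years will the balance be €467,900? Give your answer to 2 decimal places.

Periodic rate i = 0.11/4 = 0.0275.
(1+i)^n = 467900/75000 = 6.23867, so n = ln 6.23867 / ln 1.0275 = 67.4846 quarters
= 67.4846/4 years

16.87 years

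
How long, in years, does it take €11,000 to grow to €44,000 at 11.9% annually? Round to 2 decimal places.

(1+i)^n = 44000/11000 = 4.00000, so n = ln 4.00000 / ln 1.119 = 12.3297 years

12.33 years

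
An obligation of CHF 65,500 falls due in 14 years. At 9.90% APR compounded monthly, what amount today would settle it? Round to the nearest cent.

CHF 16,473.22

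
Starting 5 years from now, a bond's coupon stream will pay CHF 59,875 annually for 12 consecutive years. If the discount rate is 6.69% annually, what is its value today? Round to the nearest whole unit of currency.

PV at t=4 (ordinary 12-year annuity): 59875 × a(12|0.0669) = 59875 × 8.075586 = 483,525.6996
PV₀ = 483,525.6996 / (1+0.0669)^4 = 483,525.6996 / 1.295671 = 373,185.4488

CHF 373,185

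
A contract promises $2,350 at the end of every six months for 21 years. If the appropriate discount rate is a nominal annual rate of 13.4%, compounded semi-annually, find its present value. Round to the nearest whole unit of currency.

Periodic rate i = 0.134/2 = 0.067; n = 21 × 2 = 42 periods.
PV = PMT · [1 − (1+i)^(−n)] / i = 2350 · 13.945839 = 32,772.7216

$32,773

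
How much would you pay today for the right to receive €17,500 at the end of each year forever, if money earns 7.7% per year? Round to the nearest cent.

€227,272.73

PV = C/r = 17500/0.077 = 227,272.7273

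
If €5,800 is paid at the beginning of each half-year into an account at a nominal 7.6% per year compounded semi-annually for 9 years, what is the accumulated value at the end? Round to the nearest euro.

€151,592

Periodic rate i = 0.076/2 = 0.038; n = 9 × 2 = 18 periods.
FV = 5800 × [(1+0.038)^18 − 1] / 0.038 × (1+i) = 5800 × 26.136476 = 151,591.5632
Payments are at the start of each period, so multiply by (1+i).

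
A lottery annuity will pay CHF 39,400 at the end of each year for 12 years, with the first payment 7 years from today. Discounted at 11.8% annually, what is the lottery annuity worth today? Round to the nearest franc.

CHF 126,148

Value one period before first payment (t=6): 39400 × [1 − (1+0.118)^(−12)] / 0.118 = 39400 × 6.252206 = 246,336.9303
PV₀ = 246,336.9303 / (1+0.118)^6 = 246,336.9303 / 1.952769 = 126,147.5162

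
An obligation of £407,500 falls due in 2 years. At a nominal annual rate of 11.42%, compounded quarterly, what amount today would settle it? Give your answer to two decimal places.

With 4 periods per year: i = 0.02855, n = 8.
PV = 407,500 / (1 + 0.02855)^8 = 407,500 / 1.252574 = 325,330.1736

£325,330.17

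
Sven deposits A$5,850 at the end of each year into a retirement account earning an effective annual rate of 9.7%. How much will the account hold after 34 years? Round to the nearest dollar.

A$1,343,828

FV = 5850 × [(1+0.097)^34 − 1] / 0.097 = 5850 × 229.714133 = 1,343,827.6760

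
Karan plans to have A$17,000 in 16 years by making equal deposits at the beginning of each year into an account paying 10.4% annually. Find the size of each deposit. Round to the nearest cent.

PMT = 17000 / ( [(1+0.104)^16 − 1] / 0.104 × (1+i) ) = 17000 / 41.078707 = 413.8397

A$413.84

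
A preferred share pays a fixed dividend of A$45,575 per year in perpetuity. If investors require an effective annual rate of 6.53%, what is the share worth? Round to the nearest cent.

PV = PMT / i = 45575 / 0.0653 = 697,932.6187

A$697,932.62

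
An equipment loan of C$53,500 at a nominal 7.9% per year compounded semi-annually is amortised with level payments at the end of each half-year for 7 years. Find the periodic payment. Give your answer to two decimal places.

Periodic rate i = 0.079/2 = 0.0395; n = 7 × 2 = 14 periods.
PMT = 53500 / ( [1 − (1+0.0395)^(−14)] / 0.0395 ) = 53500 / 10.598076 = 5,048.0859

C$5,048.09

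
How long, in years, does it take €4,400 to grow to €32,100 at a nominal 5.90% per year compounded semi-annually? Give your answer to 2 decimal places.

Periodic rate i = 0.059/2 = 0.0295.
n = ln(32100/4400) / ln(1+0.0295) = ln(7.29545) / 0.029073 = 68.3533 half-years
= 68.3533/2 years

34.18 years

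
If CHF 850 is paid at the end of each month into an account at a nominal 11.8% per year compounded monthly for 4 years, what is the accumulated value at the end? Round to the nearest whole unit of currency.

CHF 51,822

i = 0.118/12 = 0.00983333 per month; n = 4·12 = 48.
FV = PMT · [(1+i)^n − 1] / i = 850 · 60.966647 = 51,821.6503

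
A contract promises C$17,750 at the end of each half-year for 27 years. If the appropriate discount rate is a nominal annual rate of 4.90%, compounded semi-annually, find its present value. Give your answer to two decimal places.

C$528,431.02

With 2 periods per year: i = 0.0245, n = 54.
PV = PMT · [1 − (1+i)^(−n)] / i = 17750 · 29.770762 = 528,431.0207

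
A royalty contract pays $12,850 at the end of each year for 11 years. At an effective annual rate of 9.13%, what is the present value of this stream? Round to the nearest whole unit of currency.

$86,912

PV = 12850 × [1 − (1+0.0913)^(−11)] / 0.0913 = 12850 × 6.763583 = 86,912.0378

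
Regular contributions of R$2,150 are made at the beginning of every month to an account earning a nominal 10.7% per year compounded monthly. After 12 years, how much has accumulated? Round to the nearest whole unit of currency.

With 12 periods per year: i = 0.00891667, n = 144.
FV = PMT · [(1+i)^n − 1] / i × (1+i) = 2150 · 293.121110 = 630,210.3866
(Beginning-of-period payments → annuity-due factor ×(1+i).)

R$630,210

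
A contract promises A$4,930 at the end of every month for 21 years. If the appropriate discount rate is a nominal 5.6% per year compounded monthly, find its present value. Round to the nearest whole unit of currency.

Periodic rate i = 0.056/12 = 0.00466667; n = 21 × 12 = 252 periods.
PV = 4930 × [1 − (1+0.00466667)^(−252)] / 0.00466667 = 4930 × 147.995272 = 729,616.6901

A$729,617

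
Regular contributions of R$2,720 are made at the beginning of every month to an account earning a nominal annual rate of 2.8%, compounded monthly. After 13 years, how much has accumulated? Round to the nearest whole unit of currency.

i = 0.028/12 = 0.00233333 per month; n = 13·12 = 156.
FV = 2720 × [(1+0.00233333)^156 − 1] / 0.00233333 × (1+i) = 2720 × 188.351678 = 512,316.5642
Payments are at the start of each period, so multiply by (1+i).

R$512,317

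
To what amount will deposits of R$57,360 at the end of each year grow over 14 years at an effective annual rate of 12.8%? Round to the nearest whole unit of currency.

Accumulation factor s(14|0.128) = 34.368554; FV = 57360 × 34.368554 = 1,971,380.2459

R$1,971,380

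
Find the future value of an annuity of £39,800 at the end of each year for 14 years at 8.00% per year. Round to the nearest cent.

£963,753.83

FV = 39800 × [(1+0.08)^14 − 1] / 0.08 = 39800 × 24.214920 = 963,753.8281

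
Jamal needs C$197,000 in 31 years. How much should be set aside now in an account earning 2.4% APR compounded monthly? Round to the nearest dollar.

Periodic rate i = 0.024/12 = 0.002; n = 31 × 12 = 372 periods.
PV = FV·(1+i)^(−n) = 197,000 × 0.475562 = 93,685.8101

C$93,686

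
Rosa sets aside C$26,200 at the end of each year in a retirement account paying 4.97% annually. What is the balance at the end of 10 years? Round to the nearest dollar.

C$329,080

Accumulation factor s(10|0.0497) = 12.560294; FV = 26200 × 12.560294 = 329,079.7078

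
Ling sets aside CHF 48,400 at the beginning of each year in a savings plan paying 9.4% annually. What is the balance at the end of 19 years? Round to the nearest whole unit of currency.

CHF 2,541,723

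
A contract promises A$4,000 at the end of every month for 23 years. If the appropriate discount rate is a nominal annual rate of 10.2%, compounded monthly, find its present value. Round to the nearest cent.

Periodic rate i = 0.102/12 = 0.0085; n = 23 × 12 = 276 periods.
PV = 4000 × [1 − (1+0.0085)^(−276)] / 0.0085 = 4000 × 106.269948 = 425,079.7939

A$425,079.79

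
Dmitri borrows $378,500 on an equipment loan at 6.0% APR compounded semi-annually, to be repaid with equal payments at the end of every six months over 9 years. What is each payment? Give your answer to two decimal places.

$27,520.24

With 2 periods per year: i = 0.03, n = 18.
PMT = 378500 / ( [1 − (1+0.03)^(−18)] / 0.03 ) = 378500 / 13.753513 = 27,520.2414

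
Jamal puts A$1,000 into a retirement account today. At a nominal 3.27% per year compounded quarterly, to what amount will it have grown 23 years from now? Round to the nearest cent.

A$2,114.97

With 4 periods per year: i = 0.008175, n = 92.
FV = 1,000 × (1 + 0.008175)^92 = 2,114.9738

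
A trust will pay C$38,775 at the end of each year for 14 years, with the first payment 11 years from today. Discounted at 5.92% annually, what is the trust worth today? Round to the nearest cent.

PV at t=10 (ordinary 14-year annuity): 38775 × a(14|0.0592) = 38775 × 9.341201 = 362,205.0739
PV₀ = 362,205.0739 / (1+0.0592)^10 = 362,205.0739 / 1.777378 = 203,786.2177

C$203,786.22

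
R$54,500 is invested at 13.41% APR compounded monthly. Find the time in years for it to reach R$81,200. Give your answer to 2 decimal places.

2.99 years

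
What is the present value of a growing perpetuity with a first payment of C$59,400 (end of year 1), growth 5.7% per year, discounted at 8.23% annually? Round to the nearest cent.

C$2,347,826.09

PV = D₁/(r − g) = 59400/(0.0823 − 0.057) = 2,347,826.0870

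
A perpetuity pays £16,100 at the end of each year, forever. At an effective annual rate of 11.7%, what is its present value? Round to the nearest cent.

£137,606.84

PV = PMT / i = 16100 / 0.117 = 137,606.8376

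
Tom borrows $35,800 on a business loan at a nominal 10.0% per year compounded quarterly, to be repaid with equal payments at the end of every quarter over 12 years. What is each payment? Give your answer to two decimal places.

With 4 periods per year: i = 0.025, n = 48.
Annuity-PV factor = 27.773154; PMT = 35800 / 27.773154 = 1,289.0146

$1,289.01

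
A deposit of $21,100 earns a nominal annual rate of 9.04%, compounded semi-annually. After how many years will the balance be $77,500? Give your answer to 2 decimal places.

14.71 years

Periodic rate i = 0.0904/2 = 0.0452.
n = ln(77500/21100) / ln(1+0.0452) = ln(3.67299) / 0.044208 = 29.4290 half-years
= 29.4290/2 years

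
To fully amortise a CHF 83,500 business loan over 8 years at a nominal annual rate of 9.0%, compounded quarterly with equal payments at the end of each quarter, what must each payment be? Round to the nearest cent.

CHF 3,688.54

i = 0.09/4 = 0.0225 per quarter; n = 8·4 = 32.
Annuity-PV factor = 22.637674; PMT = 83500 / 22.637674 = 3,688.5415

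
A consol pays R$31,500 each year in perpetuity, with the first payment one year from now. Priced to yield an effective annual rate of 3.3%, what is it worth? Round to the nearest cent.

R$954,545.45

PV = PMT / i = 31500 / 0.033 = 954,545.4545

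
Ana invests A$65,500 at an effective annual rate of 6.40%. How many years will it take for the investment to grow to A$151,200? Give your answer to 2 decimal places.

n = ln(151200/65500) / ln(1+0.064) = ln(2.30840) / 0.062035 = 13.4851 years

13.49 years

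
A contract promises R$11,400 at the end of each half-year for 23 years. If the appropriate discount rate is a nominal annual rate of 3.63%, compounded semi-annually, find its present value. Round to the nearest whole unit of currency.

With 2 periods per year: i = 0.01815, n = 46.
Annuity factor a(46|0.01815) = 31.009450; PV = 11400 × 31.009450 = 353,507.7273

R$353,508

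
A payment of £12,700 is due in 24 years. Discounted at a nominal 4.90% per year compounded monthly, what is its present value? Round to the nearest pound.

With 12 periods per year: i = 0.00408333, n = 288.
PV = 12,700 / (1 + 0.00408333)^288 = 12,700 / 3.233631 = 3,927.4740

£3,927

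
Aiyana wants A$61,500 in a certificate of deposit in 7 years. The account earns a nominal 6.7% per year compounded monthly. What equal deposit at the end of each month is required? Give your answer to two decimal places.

i = 0.067/12 = 0.00558333 per month; n = 7·12 = 84.
PMT = 61500 / ( [(1+0.00558333)^84 − 1] / 0.00558333 ) = 61500 / 106.802033 = 575.8317

A$575.83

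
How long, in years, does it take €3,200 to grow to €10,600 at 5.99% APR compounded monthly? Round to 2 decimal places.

20.04 years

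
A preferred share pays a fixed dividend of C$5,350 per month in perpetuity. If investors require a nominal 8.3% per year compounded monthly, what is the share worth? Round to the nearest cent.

Periodic rate i = 0.083/12 = 0.00691667.
PV = C/r = 5350/0.00691667 = 773,493.9759

C$773,493.98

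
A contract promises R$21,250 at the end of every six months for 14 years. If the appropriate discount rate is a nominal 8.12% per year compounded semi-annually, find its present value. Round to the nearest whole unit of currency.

i = 0.0812/2 = 0.0406 per half-year; n = 14·2 = 28.
PV = 21250 × [1 − (1+0.0406)^(−28)] / 0.0406 = 21250 × 16.548391 = 351,653.3050

R$351,653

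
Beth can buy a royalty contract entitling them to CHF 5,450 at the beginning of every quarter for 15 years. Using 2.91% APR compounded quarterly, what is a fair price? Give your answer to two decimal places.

CHF 266,131.74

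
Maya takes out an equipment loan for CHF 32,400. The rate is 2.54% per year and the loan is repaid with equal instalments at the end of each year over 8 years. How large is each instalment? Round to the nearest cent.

CHF 4,526.45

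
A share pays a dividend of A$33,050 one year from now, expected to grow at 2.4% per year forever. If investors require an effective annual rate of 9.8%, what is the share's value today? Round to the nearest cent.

A$446,621.62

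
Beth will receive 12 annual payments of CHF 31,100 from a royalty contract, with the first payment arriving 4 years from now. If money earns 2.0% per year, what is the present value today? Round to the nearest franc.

Value one period before first payment (t=3): 31100 × [1 − (1+0.02)^(−12)] / 0.02 = 31100 × 10.575341 = 328,893.1120
Discount back 3 years: 328,893.1120 × (1+0.02)^(−3) = 328,893.1120 × 0.942322 = 309,923.3251

CHF 309,923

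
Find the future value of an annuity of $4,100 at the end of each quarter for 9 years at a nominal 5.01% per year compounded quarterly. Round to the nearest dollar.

$185,060

Periodic rate i = 0.0501/4 = 0.012525; n = 9 × 4 = 36 periods.
FV = PMT · [(1+i)^n − 1] / i = 4100 · 45.136494 = 185,059.6269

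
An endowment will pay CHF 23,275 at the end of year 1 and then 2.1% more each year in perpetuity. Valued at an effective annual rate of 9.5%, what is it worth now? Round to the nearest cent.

PV = D₁/(r − g) = 23275/(0.095 − 0.021) = 314,527.0270

CHF 314,527.03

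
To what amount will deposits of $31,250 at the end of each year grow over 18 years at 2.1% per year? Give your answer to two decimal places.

$675,091.86

Accumulation factor s(18|0.021) = 21.602940; FV = 31250 × 21.602940 = 675,091.8625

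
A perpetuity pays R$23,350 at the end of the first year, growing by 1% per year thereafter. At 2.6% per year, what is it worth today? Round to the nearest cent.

R$1,459,375.00

PV = D₁/(r − g) = 23350/(0.026 − 0.01) = 1,459,375.0000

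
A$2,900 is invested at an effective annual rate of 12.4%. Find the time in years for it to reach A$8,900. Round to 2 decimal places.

(1+i)^n = 8900/2900 = 3.06897, so n = ln 3.06897 / ln 1.124 = 9.5928 years

9.59 years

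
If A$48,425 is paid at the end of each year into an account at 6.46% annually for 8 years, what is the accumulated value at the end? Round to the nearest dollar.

A$487,271

FV = PMT · [(1+i)^n − 1] / i = 48425 · 10.062375 = 487,270.5254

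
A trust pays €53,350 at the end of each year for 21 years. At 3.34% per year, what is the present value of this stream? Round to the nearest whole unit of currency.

€796,088

PV = 53350 × [1 − (1+0.0334)^(−21)] / 0.0334 = 53350 × 14.921987 = 796,088.0201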